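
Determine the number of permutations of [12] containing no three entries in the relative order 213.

Permutations of [n] avoiding any single length-3 pattern are counted by C_n; here n = 12.
C_12 = 208012.

208012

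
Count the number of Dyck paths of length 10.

42

A Dyck path with 5 up-steps and 5 down-steps has semilength 5, so there are C_5 of them.
C_5 = C(10,5)/6 = 252/6 = 42.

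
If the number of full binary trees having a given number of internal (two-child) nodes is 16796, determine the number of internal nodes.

Full binary trees with n internal nodes are counted by C_n. The Catalan number equal to 16796 is C_10.

10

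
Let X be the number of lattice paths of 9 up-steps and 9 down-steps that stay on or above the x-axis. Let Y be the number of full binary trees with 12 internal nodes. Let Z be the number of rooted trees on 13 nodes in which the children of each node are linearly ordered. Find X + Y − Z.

A Dyck path with 9 up-steps and 9 down-steps has semilength 9, so there are C_9 of them. So X = C_9 = 4862.
The number of full binary trees on 12 internal nodes is the Catalan number C_12. So Y = C_12 = 208012.
A rooted plane tree on 13 nodes has 12 edges, and such trees are counted by C_12. So Z = C_12 = 208012.
X + Y − Z = 4862 + 208012 − 208012 = 4862.

4862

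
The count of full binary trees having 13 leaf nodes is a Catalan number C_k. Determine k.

Full binary trees with 13 leaves have 13−1 = 12 internal nodes, so there are C_12 of them.

12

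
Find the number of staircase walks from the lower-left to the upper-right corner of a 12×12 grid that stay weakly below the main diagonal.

208012

Sub-diagonal monotone paths from (0,0) to (12,12) biject with Dyck paths of semilength 12, giving C_12.
C_12 = 208012.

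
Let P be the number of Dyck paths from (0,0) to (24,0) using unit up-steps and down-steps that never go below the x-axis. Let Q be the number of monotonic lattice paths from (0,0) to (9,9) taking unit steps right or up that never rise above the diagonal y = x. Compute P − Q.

Paths of 12 up- and 12 down-steps that never dip below the axis are Dyck paths; their count is C_12. So P = C_12 = 208012.
Monotone paths in an n×n grid that stay weakly below the diagonal are counted by C_n; here n = 9. So Q = C_9 = 4862.
P − Q = 208012 − 4862 = 203150.

203150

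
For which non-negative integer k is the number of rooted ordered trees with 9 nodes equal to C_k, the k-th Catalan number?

Rooted ordered (plane) trees on m nodes have m−1 edges and are counted by C_{m−1}; m = 9 gives C_8.

8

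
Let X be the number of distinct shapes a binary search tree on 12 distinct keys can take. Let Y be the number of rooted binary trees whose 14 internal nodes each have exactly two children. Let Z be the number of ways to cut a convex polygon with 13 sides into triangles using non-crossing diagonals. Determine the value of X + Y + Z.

There are C_n binary search tree shapes on n keys; with n = 12 that is C_12. So X = C_12 = 208012.
Full binary trees with n internal nodes are counted by C_n; here n = 14. So Y = C_14 = 2674440.
Triangulations of a convex m-gon are counted by C_{m−2}; with m = 13 this is C_11. So Z = C_11 = 58786.
X + Y + Z = 208012 + 2674440 + 58786 = 2941238.

2941238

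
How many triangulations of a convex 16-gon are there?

Triangulations of a convex m-gon are counted by C_{m−2}; with m = 16 this is C_14.
C_14 = C_13 · 2(2·13+1)/(13+2) = 742900 · 54/15 = 2674440.

2674440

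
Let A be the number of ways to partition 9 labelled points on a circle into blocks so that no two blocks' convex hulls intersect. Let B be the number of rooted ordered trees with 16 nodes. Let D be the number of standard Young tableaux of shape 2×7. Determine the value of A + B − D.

9699278

Non-crossing partitions of an n-element set are counted by C_n; here n = 9. So A = C_9 = 4862.
A rooted plane tree on 16 nodes has 15 edges, and such trees are counted by C_15. So B = C_15 = 9694845.
Standard Young tableaux of shape 2×n are counted by C_n; here n = 7. So D = C_7 = 429.
A + B − D = 4862 + 9694845 − 429 = 9699278.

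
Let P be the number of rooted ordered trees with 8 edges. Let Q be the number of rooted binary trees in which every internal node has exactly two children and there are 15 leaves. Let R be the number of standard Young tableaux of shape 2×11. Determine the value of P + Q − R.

A rooted plane tree with 8 edges has 9 nodes, and the count is C_8. So P = C_8 = 1430.
Full binary trees with 15 leaves have 15−1 = 14 internal nodes, so there are C_14 of them. So Q = C_14 = 2674440.
Standard Young tableaux of shape 2×n are counted by C_n; here n = 11. So R = C_11 = 58786.
P + Q − R = 1430 + 2674440 − 58786 = 2617084.

2617084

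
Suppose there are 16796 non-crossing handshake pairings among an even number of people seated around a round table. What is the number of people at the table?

20

Non-crossing handshake pairings of 2n people are counted by C_n. The Catalan number equal to 16796 is C_10.
So n = 10, and there are 2n = 20 people.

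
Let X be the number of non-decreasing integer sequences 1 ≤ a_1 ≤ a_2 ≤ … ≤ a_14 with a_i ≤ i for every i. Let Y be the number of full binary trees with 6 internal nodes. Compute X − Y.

2674308

Such sub-staircase sequences of length n are counted by C_n; here n = 14. So X = C_14 = 2674440.
The number of full binary trees on 6 internal nodes is the Catalan number C_6. So Y = C_6 = 132.
X − Y = 2674440 − 132 = 2674308.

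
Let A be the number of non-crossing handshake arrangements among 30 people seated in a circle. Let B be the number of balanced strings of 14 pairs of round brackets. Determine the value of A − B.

Non-crossing handshake pairings of 2n people are counted by C_n; 30 people gives n = 15. So A = C_15 = 9694845.
Balanced strings of n pairs of brackets are counted by C_n; here n = 14. So B = C_14 = 2674440.
A − B = 9694845 − 2674440 = 7020405.

7020405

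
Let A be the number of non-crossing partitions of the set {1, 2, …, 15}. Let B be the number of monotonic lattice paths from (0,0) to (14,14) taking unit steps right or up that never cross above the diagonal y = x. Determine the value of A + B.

12369285

The non-crossing partitions of [15] form a lattice of size C_15. So A = C_15 = 9694845.
Monotone paths in an n×n grid that stay weakly below the diagonal are counted by C_n; here n = 14. So B = C_14 = 2674440.
A + B = 9694845 + 2674440 = 12369285.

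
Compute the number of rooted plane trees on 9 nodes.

Rooted ordered (plane) trees on m nodes have m−1 edges and are counted by C_{m−1}; m = 9 gives C_8.
C_8 = C_7 · 2(2·7+1)/(7+2) = 429 · 30/9 = 1430.

1430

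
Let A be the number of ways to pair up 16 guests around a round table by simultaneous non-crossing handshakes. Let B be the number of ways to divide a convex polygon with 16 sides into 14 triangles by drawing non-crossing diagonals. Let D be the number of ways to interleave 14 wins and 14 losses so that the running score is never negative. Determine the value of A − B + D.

Non-crossing handshake pairings of 2n people are counted by C_n; 16 people gives n = 8. So A = C_8 = 1430.
The number of triangulations of a 16-gon is the Catalan number C_14 (index = sides − 2). So B = C_14 = 2674440.
Ballot sequences with n votes each where one side never trails are Dyck words, counted by C_n; here n = 14. So D = C_14 = 2674440.
A − B + D = 1430 − 2674440 + 2674440 = 1430.

1430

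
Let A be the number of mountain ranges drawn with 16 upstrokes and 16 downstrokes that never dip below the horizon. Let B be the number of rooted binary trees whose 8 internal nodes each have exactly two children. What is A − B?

35356240

Dyck paths of semilength n (length 2n) are counted by C_n; here n = 16. So A = C_16 = 35357670.
The number of full binary trees on 8 internal nodes is the Catalan number C_8. So B = C_8 = 1430.
A − B = 35357670 − 1430 = 35356240.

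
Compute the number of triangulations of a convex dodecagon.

16796

A convex 12-gon is triangulated into 10 triangles, and the number of such triangulations is the Catalan number C_{12−2} = C_10.
C_10 = C(20,10)/11 = 184756/11 = 16796.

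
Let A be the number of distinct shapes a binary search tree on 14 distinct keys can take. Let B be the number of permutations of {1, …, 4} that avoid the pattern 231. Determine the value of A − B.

2674426

There are C_n binary search tree shapes on n keys; with n = 14 that is C_14. So A = C_14 = 2674440.
Permutations of [n] avoiding any single length-3 pattern are counted by C_n; here n = 4. So B = C_4 = 14.
A − B = 2674440 − 14 = 2674426.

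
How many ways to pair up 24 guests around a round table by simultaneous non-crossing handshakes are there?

Non-crossing handshake pairings of 2n people are counted by C_n; 24 people gives n = 12.
C_12 = C(24,12)/13 = 2704156/13 = 208012.

208012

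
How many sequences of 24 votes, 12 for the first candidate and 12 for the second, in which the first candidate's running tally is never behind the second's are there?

208012

Ballot sequences with n votes each where one side never trails are Dyck words, counted by C_n; here n = 12.
C_12 = 208012.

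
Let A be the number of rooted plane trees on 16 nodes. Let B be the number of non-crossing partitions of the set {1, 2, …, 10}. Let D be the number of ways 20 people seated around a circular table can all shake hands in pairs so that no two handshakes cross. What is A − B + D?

A rooted plane tree on 16 nodes has 15 edges, and such trees are counted by C_15. So A = C_15 = 9694845.
The non-crossing partitions of [10] form a lattice of size C_10. So B = C_10 = 16796.
Non-crossing handshake pairings of 2n people are counted by C_n; 20 people gives n = 10. So D = C_10 = 16796.
A − B + D = 9694845 − 16796 + 16796 = 9694845.

9694845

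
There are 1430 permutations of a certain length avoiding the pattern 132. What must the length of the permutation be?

Permutations of [n] avoiding a fixed length-3 pattern are counted by C_n. The Catalan number equal to 1430 is C_8.

8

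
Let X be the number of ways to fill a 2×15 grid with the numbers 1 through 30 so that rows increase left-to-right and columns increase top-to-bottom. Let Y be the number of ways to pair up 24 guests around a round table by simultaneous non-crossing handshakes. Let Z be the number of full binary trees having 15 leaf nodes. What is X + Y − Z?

Standard Young tableaux of shape 2×n are counted by C_n; here n = 15. So X = C_15 = 9694845.
Non-crossing handshake pairings of 2n people are counted by C_n; 24 people gives n = 12. So Y = C_12 = 208012.
Full binary trees with 15 leaves have 15−1 = 14 internal nodes, so there are C_14 of them. So Z = C_14 = 2674440.
X + Y − Z = 9694845 + 208012 − 2674440 = 7228417.

7228417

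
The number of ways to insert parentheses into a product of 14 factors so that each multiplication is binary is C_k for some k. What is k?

Parenthesizations of m factors correspond to full binary trees with m leaves, counted by C_{m−1}; m = 14 gives C_13.

13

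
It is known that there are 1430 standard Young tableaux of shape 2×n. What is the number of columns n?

8

Standard Young tableaux of shape 2×n are counted by C_n; 1430 = C_8.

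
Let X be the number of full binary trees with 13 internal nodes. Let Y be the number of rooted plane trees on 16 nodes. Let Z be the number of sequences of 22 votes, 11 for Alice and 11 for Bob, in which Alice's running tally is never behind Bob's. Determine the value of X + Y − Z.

10378959

Full binary trees with n internal nodes are counted by C_n; here n = 13. So X = C_13 = 742900.
A rooted plane tree on 16 nodes has 15 edges, and such trees are counted by C_15. So Y = C_15 = 9694845.
Ballot sequences with n votes each where one side never trails are Dyck words, counted by C_n; here n = 11. So Z = C_11 = 58786.
X + Y − Z = 742900 + 9694845 − 58786 = 10378959.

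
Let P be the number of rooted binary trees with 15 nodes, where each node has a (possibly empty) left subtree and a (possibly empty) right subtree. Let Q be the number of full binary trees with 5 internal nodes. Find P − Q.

Rooted binary trees with 15 nodes (each child slot possibly empty) number C_15. So P = C_15 = 9694845.
The number of full binary trees on 5 internal nodes is the Catalan number C_5. So Q = C_5 = 42.
P − Q = 9694845 − 42 = 9694803.

9694803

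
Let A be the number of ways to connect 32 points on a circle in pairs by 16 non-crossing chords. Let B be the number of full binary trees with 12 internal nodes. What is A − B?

Pairing 32 circle points by 16 non-crossing chords gives C_16 matchings. So A = C_16 = 35357670.
Full binary trees with n internal nodes are counted by C_n; here n = 12. So B = C_12 = 208012.
A − B = 35357670 − 208012 = 35149658.

35149658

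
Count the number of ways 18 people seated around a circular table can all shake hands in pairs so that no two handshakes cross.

4862

Non-crossing handshake pairings of 2n people are counted by C_n; 18 people gives n = 9.
C_9 = C(18,9)/10 = 48620/10 = 4862.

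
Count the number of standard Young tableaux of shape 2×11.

By the hook-length formula (or a Dyck-path bijection), SYT of shape 2×11 number C_11.
C_11 = 58786.

58786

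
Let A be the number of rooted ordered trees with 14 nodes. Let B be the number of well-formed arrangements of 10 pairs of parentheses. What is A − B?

A rooted plane tree on 14 nodes has 13 edges, and such trees are counted by C_13. So A = C_13 = 742900.
With 10 pairs the number of balanced bracket strings is the Catalan number C_10. So B = C_10 = 16796.
A − B = 742900 − 16796 = 726104.

726104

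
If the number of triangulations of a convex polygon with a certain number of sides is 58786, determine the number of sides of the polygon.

13

Triangulations of a convex m-gon are counted by C_{m−2}. Since C_11 = 58786, the index is 11.
So m − 2 = 11, giving m = 13 sides.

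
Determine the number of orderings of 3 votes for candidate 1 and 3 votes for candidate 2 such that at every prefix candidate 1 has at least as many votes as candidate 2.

Reading a vote for the leader as '(' and for the other as ')' turns such a sequence into a balanced string of 3 pairs, so the count is C_3.
C_3 = 5.

5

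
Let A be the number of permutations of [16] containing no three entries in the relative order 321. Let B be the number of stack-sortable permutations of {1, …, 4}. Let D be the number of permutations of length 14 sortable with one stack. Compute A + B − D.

32683244

For any fixed pattern of length 3, the pattern-avoiding permutations of [16] number C_16. So A = C_16 = 35357670.
By Knuth's characterisation, the stack-sortable permutations of length 4 are the 231-avoiders, numbering C_4. So B = C_4 = 14.
By Knuth's characterisation, the stack-sortable permutations of length 14 are the 231-avoiders, numbering C_14. So D = C_14 = 2674440.
A + B − D = 35357670 + 14 − 2674440 = 32683244.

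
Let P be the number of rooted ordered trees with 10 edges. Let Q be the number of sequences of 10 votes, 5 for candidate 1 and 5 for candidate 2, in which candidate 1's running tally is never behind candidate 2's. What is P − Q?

16754

Rooted ordered trees with n edges are counted by C_n; here n = 10. So P = C_10 = 16796.
Ballot sequences with n votes each where one side never trails are Dyck words, counted by C_n; here n = 5. So Q = C_5 = 42.
P − Q = 16796 − 42 = 16754.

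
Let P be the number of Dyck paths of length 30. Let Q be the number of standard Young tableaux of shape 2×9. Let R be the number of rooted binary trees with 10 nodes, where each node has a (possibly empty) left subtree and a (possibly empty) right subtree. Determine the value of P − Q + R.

Paths of 15 up- and 15 down-steps that never dip below the axis are Dyck paths; their count is C_15. So P = C_15 = 9694845.
By the hook-length formula (or a Dyck-path bijection), SYT of shape 2×9 number C_9. So Q = C_9 = 4862.
Binary trees (left/right distinguished) on n nodes are counted by C_n; here n = 10. So R = C_10 = 16796.
P − Q + R = 9694845 − 4862 + 16796 = 9706779.

9706779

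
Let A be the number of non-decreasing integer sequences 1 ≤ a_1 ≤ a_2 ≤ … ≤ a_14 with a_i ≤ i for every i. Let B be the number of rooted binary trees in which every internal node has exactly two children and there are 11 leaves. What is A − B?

Weakly increasing sequences with a_i ≤ i biject with Dyck paths of semilength 14, so there are C_14. So A = C_14 = 2674440.
A full binary tree with L leaves has L−1 internal nodes and is counted by C_{L−1}; L = 11 gives C_10. So B = C_10 = 16796.
A − B = 2674440 − 16796 = 2657644.

2657644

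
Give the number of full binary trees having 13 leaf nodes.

208012

A full binary tree with L leaves has L−1 internal nodes and is counted by C_{L−1}; L = 13 gives C_12.
C_12 = C_11 · 2(2·11+1)/(11+2) = 58786 · 46/13 = 208012.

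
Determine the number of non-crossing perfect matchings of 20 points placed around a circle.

Pairing 20 circle points by 10 non-crossing chords gives C_10 matchings.
C_10 = C(20,10)/11 = 184756/11 = 16796.

16796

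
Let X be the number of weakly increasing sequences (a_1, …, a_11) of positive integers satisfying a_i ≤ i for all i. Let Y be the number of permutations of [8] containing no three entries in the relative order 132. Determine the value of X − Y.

57356

Weakly increasing sequences with a_i ≤ i biject with Dyck paths of semilength 11, so there are C_11. So X = C_11 = 58786.
Permutations of [n] avoiding any single length-3 pattern are counted by C_n; here n = 8. So Y = C_8 = 1430.
X − Y = 58786 − 1430 = 57356.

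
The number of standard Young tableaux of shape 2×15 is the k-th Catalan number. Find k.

15

Standard Young tableaux of shape 2×n are counted by C_n; here n = 15.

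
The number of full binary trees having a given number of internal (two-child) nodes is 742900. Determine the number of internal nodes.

13

Full binary trees with n internal nodes are counted by C_n; 742900 = C_13.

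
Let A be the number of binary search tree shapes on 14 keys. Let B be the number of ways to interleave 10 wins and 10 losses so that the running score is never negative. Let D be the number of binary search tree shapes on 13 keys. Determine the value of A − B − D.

There are C_n binary search tree shapes on n keys; with n = 14 that is C_14. So A = C_14 = 2674440.
Reading a vote for the leader as '(' and for the other as ')' turns such a sequence into a balanced string of 10 pairs, so the count is C_10. So B = C_10 = 16796.
Binary trees (left/right distinguished) on n nodes are counted by C_n; here n = 13. So D = C_13 = 742900.
A − B − D = 2674440 − 16796 − 742900 = 1914744.

1914744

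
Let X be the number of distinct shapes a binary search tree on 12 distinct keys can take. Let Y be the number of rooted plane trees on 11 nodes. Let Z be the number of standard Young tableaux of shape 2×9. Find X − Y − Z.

Rooted binary trees with 12 nodes (each child slot possibly empty) number C_12. So X = C_12 = 208012.
A rooted plane tree on 11 nodes has 10 edges, and such trees are counted by C_10. So Y = C_10 = 16796.
Standard Young tableaux of shape 2×n are counted by C_n; here n = 9. So Z = C_9 = 4862.
X − Y − Z = 208012 − 16796 − 4862 = 186354.

186354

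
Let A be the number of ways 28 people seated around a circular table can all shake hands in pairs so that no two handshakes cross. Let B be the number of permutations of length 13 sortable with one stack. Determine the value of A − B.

1931540

Non-crossing handshake pairings of 2n people are counted by C_n; 28 people gives n = 14. So A = C_14 = 2674440.
Stack-sortable permutations are exactly the 231-avoiding ones, counted by C_n; here n = 13. So B = C_13 = 742900.
A − B = 2674440 − 742900 = 1931540.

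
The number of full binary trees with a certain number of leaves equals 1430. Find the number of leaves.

Full binary trees with L leaves are counted by C_{L−1}. The Catalan number equal to 1430 is C_8.
So the index is 8, and the number of leaves is 8 + 1 = 9.

9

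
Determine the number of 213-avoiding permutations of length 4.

For any fixed pattern of length 3, the pattern-avoiding permutations of [4] number C_4.
C_4 = C(8,4)/5 = 70/5 = 14.

14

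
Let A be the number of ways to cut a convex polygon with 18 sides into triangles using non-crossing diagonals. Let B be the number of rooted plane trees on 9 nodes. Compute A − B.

35356240

Triangulations of a convex m-gon are counted by C_{m−2}; with m = 18 this is C_16. So A = C_16 = 35357670.
A rooted plane tree on 9 nodes has 8 edges, and such trees are counted by C_8. So B = C_8 = 1430.
A − B = 35357670 − 1430 = 35356240.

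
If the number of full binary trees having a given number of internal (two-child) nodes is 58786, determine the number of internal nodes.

Full binary trees with n internal nodes are counted by C_n, and C_11 = 58786.

11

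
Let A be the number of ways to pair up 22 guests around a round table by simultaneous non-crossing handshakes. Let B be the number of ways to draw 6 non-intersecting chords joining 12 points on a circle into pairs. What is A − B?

With 22 = 2·11 people, non-crossing handshake pairings are non-crossing perfect matchings on a circle, counted by C_11. So A = C_11 = 58786.
Pairing 12 circle points by 6 non-crossing chords gives C_6 matchings. So B = C_6 = 132.
A − B = 58786 − 132 = 58654.

58654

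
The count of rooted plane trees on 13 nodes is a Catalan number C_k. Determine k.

12

A rooted plane tree on 13 nodes has 12 edges, and such trees are counted by C_12.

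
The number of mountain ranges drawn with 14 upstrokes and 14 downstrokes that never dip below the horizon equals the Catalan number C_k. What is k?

Paths of 14 up- and 14 down-steps that never dip below the axis are Dyck paths; their count is C_14.

14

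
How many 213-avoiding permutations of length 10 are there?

16796

For any fixed pattern of length 3, the pattern-avoiding permutations of [10] number C_10.
C_10 = C(20,10)/11 = 184756/11 = 16796.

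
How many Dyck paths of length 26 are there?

742900

Paths of 13 up- and 13 down-steps that never dip below the axis are Dyck paths; their count is C_13.
C_13 = 742900.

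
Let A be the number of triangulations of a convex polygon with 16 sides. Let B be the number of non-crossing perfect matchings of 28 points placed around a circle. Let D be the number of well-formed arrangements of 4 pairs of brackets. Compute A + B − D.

A convex 16-gon is triangulated into 14 triangles, and the number of such triangulations is the Catalan number C_{16−2} = C_14. So A = C_14 = 2674440.
Pairing 28 circle points by 14 non-crossing chords gives C_14 matchings. So B = C_14 = 2674440.
Balanced strings of n pairs of brackets are counted by C_n; here n = 4. So D = C_4 = 14.
A + B − D = 2674440 + 2674440 − 14 = 5348866.

5348866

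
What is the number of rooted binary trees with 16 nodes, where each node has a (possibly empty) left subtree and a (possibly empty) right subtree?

Rooted binary trees with 16 nodes (each child slot possibly empty) number C_16.
C_16 = C(32,16)/17 = 601080390/17 = 35357670.

35357670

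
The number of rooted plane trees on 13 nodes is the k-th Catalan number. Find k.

12

A rooted plane tree on 13 nodes has 12 edges, and such trees are counted by C_12.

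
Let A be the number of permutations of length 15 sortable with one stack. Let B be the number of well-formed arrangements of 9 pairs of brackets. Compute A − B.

9689983

By Knuth's characterisation, the stack-sortable permutations of length 15 are the 231-avoiders, numbering C_15. So A = C_15 = 9694845.
A balanced arrangement of 9 bracket pairs is a Dyck word of semilength 9, so the count is C_9. So B = C_9 = 4862.
A − B = 9694845 − 4862 = 9689983.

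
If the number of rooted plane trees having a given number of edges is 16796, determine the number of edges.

10

Rooted ordered trees with n edges are counted by C_n, and C_10 = 16796.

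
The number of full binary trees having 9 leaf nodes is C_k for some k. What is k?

Full binary trees with 9 leaves have 9−1 = 8 internal nodes, so there are C_8 of them.

8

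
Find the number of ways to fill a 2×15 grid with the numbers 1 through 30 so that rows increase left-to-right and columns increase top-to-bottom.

By the hook-length formula (or a Dyck-path bijection), SYT of shape 2×15 number C_15.
C_15 = C(30,15)/16 = 155117520/16 = 9694845.

9694845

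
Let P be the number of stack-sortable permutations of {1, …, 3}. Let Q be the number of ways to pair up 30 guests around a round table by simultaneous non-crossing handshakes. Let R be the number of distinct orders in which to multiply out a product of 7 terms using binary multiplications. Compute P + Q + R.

By Knuth's characterisation, the stack-sortable permutations of length 3 are the 231-avoiders, numbering C_3. So P = C_3 = 5.
Non-crossing handshake pairings of 2n people are counted by C_n; 30 people gives n = 15. So Q = C_15 = 9694845.
Parenthesizations of m factors correspond to full binary trees with m leaves, counted by C_{m−1}; m = 7 gives C_6. So R = C_6 = 132.
P + Q + R = 5 + 9694845 + 132 = 9694982.

9694982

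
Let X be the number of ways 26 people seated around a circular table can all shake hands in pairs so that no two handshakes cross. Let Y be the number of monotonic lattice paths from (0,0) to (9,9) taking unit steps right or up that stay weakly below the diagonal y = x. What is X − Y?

Non-crossing handshake pairings of 2n people are counted by C_n; 26 people gives n = 13. So X = C_13 = 742900.
Monotone paths in an n×n grid that stay weakly below the diagonal are counted by C_n; here n = 9. So Y = C_9 = 4862.
X − Y = 742900 − 4862 = 738038.

738038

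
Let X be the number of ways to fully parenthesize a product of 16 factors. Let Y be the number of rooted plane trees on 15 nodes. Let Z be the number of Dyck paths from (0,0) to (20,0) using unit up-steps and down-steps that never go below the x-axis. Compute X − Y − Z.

Ways to associate a product of 16 factors correspond to binary trees on 16 leaves, so the count is C_15. So X = C_15 = 9694845.
A rooted plane tree on 15 nodes has 14 edges, and such trees are counted by C_14. So Y = C_14 = 2674440.
A Dyck path with 10 up-steps and 10 down-steps has semilength 10, so there are C_10 of them. So Z = C_10 = 16796.
X − Y − Z = 9694845 − 2674440 − 16796 = 7003609.

7003609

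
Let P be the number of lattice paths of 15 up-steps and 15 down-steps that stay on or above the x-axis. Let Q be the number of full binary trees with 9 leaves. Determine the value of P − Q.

Paths of 15 up- and 15 down-steps that never dip below the axis are Dyck paths; their count is C_15. So P = C_15 = 9694845.
Full binary trees with 9 leaves have 9−1 = 8 internal nodes, so there are C_8 of them. So Q = C_8 = 1430.
P − Q = 9694845 − 1430 = 9693415.

9693415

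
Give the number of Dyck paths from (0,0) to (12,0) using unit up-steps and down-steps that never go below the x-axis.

Dyck paths of semilength n (length 2n) are counted by C_n; here n = 6.
C_6 = C(12,6)/7 = 924/7 = 132.

132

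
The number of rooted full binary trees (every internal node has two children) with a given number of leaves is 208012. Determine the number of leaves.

13

Full binary trees with L leaves are counted by C_{L−1}. Since C_12 = 208012, the index is 12.
So the index is 12, and the number of leaves is 12 + 1 = 13.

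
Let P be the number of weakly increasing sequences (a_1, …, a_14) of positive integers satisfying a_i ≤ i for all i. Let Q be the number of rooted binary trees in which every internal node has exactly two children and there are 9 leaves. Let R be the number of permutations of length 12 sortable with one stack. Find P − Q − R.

Such sub-staircase sequences of length n are counted by C_n; here n = 14. So P = C_14 = 2674440.
A full binary tree with L leaves has L−1 internal nodes and is counted by C_{L−1}; L = 9 gives C_8. So Q = C_8 = 1430.
By Knuth's characterisation, the stack-sortable permutations of length 12 are the 231-avoiders, numbering C_12. So R = C_12 = 208012.
P − Q − R = 2674440 − 1430 − 208012 = 2464998.

2464998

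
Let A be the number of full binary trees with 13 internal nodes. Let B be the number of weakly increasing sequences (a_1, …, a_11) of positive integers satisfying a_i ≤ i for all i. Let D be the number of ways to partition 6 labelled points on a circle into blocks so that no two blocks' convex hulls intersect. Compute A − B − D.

The number of full binary trees on 13 internal nodes is the Catalan number C_13. So A = C_13 = 742900.
Weakly increasing sequences with a_i ≤ i biject with Dyck paths of semilength 11, so there are C_11. So B = C_11 = 58786.
The non-crossing partitions of [6] form a lattice of size C_6. So D = C_6 = 132.
A − B − D = 742900 − 58786 − 132 = 683982.

683982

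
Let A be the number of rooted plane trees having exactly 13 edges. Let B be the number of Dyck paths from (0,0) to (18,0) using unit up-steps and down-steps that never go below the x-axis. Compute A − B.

738038

A rooted plane tree with 13 edges has 14 nodes, and the count is C_13. So A = C_13 = 742900.
Paths of 9 up- and 9 down-steps that never dip below the axis are Dyck paths; their count is C_9. So B = C_9 = 4862.
A − B = 742900 − 4862 = 738038.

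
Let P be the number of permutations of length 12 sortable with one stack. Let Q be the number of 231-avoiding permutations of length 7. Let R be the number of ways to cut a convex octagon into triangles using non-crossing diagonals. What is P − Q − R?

207451

Stack-sortable permutations are exactly the 231-avoiding ones, counted by C_n; here n = 12. So P = C_12 = 208012.
Permutations of [n] avoiding any single length-3 pattern are counted by C_n; here n = 7. So Q = C_7 = 429.
The number of triangulations of an 8-gon is the Catalan number C_6 (index = sides − 2). So R = C_6 = 132.
P − Q − R = 208012 − 429 − 132 = 207451.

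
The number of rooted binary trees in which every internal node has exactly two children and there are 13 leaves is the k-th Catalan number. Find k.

12

A full binary tree with L leaves has L−1 internal nodes and is counted by C_{L−1}; L = 13 gives C_12.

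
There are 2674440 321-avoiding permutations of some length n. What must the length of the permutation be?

Permutations of [n] avoiding a fixed length-3 pattern are counted by C_n, and C_14 = 2674440.

14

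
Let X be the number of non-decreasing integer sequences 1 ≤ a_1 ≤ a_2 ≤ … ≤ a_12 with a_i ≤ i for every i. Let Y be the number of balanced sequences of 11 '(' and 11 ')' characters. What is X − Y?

149226

Weakly increasing sequences with a_i ≤ i biject with Dyck paths of semilength 12, so there are C_12. So X = C_12 = 208012.
Balanced strings of n pairs of brackets are counted by C_n; here n = 11. So Y = C_11 = 58786.
X − Y = 208012 − 58786 = 149226.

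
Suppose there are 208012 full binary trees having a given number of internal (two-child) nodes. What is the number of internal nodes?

Full binary trees with n internal nodes are counted by C_n, and C_12 = 208012.

12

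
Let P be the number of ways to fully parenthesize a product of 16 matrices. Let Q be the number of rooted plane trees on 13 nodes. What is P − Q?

Ways to associate a product of 16 factors correspond to binary trees on 16 leaves, so the count is C_15. So P = C_15 = 9694845.
A rooted plane tree on 13 nodes has 12 edges, and such trees are counted by C_12. So Q = C_12 = 208012.
P − Q = 9694845 − 208012 = 9486833.

9486833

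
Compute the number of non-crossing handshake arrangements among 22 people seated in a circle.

58786

With 22 = 2·11 people, non-crossing handshake pairings are non-crossing perfect matchings on a circle, counted by C_11.
C_11 = C(22,11)/12 = 705432/12 = 58786.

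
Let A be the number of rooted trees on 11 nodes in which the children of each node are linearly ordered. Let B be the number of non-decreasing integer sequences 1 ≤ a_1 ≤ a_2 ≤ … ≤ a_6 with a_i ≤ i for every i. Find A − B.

16664

A rooted plane tree on 11 nodes has 10 edges, and such trees are counted by C_10. So A = C_10 = 16796.
Weakly increasing sequences with a_i ≤ i biject with Dyck paths of semilength 6, so there are C_6. So B = C_6 = 132.
A − B = 16796 − 132 = 16664.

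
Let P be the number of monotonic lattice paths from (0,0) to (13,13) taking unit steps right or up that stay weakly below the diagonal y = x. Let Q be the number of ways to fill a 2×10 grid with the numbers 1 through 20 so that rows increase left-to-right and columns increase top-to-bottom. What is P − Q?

Sub-diagonal monotone paths from (0,0) to (13,13) biject with Dyck paths of semilength 13, giving C_13. So P = C_13 = 742900.
By the hook-length formula (or a Dyck-path bijection), SYT of shape 2×10 number C_10. So Q = C_10 = 16796.
P − Q = 742900 − 16796 = 726104.

726104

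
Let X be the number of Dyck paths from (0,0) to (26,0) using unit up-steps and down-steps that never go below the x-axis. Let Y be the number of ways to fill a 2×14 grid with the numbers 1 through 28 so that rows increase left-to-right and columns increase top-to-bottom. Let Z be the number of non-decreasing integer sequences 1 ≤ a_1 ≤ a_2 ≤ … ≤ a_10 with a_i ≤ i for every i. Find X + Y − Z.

3400544

Paths of 13 up- and 13 down-steps that never dip below the axis are Dyck paths; their count is C_13. So X = C_13 = 742900.
Standard Young tableaux of shape 2×n are counted by C_n; here n = 14. So Y = C_14 = 2674440.
Such sub-staircase sequences of length n are counted by C_n; here n = 10. So Z = C_10 = 16796.
X + Y − Z = 742900 + 2674440 − 16796 = 3400544.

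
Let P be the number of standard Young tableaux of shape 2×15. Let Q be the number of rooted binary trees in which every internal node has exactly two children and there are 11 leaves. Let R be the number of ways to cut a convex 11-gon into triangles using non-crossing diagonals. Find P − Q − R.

9673187

By the hook-length formula (or a Dyck-path bijection), SYT of shape 2×15 number C_15. So P = C_15 = 9694845.
A full binary tree with L leaves has L−1 internal nodes and is counted by C_{L−1}; L = 11 gives C_10. So Q = C_10 = 16796.
A convex 11-gon is triangulated into 9 triangles, and the number of such triangulations is the Catalan number C_{11−2} = C_9. So R = C_9 = 4862.
P − Q − R = 9694845 − 16796 − 4862 = 9673187.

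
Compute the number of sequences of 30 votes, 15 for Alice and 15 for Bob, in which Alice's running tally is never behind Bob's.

9694845

Reading a vote for the leader as '(' and for the other as ')' turns such a sequence into a balanced string of 15 pairs, so the count is C_15.
C_15 = C(30,15)/16 = 155117520/16 = 9694845.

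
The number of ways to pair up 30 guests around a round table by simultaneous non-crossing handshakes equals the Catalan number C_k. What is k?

15

Non-crossing handshake pairings of 2n people are counted by C_n; 30 people gives n = 15.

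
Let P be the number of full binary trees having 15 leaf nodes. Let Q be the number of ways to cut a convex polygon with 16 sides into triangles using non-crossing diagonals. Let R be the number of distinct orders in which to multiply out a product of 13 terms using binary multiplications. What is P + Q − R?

A full binary tree with L leaves has L−1 internal nodes and is counted by C_{L−1}; L = 15 gives C_14. So P = C_14 = 2674440.
A convex 16-gon is triangulated into 14 triangles, and the number of such triangulations is the Catalan number C_{16−2} = C_14. So Q = C_14 = 2674440.
Ways to associate a product of 13 factors correspond to binary trees on 13 leaves, so the count is C_12. So R = C_12 = 208012.
P + Q − R = 2674440 + 2674440 − 208012 = 5140868.

5140868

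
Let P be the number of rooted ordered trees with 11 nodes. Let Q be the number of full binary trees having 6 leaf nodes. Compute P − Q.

Rooted ordered (plane) trees on m nodes have m−1 edges and are counted by C_{m−1}; m = 11 gives C_10. So P = C_10 = 16796.
Full binary trees with 6 leaves have 6−1 = 5 internal nodes, so there are C_5 of them. So Q = C_5 = 42.
P − Q = 16796 − 42 = 16754.

16754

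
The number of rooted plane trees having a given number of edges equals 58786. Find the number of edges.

Rooted ordered trees with n edges are counted by C_n, and C_11 = 58786.

11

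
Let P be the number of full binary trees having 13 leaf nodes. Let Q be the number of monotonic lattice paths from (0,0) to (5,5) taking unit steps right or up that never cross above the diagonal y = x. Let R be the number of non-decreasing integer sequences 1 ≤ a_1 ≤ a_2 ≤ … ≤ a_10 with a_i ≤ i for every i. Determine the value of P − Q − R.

Full binary trees with 13 leaves have 13−1 = 12 internal nodes, so there are C_12 of them. So P = C_12 = 208012.
Sub-diagonal monotone paths from (0,0) to (5,5) biject with Dyck paths of semilength 5, giving C_5. So Q = C_5 = 42.
Weakly increasing sequences with a_i ≤ i biject with Dyck paths of semilength 10, so there are C_10. So R = C_10 = 16796.
P − Q − R = 208012 − 42 − 16796 = 191174.

191174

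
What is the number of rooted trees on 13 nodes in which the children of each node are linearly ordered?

A rooted plane tree on 13 nodes has 12 edges, and such trees are counted by C_12.
C_12 = C(24,12)/13 = 2704156/13 = 208012.

208012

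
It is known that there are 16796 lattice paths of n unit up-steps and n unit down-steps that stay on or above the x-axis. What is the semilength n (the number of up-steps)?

Dyck paths of semilength n are counted by C_n. The Catalan number equal to 16796 is C_10.

10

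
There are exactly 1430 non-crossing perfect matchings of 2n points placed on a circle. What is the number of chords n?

8

Non-crossing pairings of 2n points on a circle are counted by C_n, and C_8 = 1430.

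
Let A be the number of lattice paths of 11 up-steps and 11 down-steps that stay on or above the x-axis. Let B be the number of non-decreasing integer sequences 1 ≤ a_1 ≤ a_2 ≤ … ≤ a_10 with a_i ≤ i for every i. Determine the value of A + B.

75582

A Dyck path with 11 up-steps and 11 down-steps has semilength 11, so there are C_11 of them. So A = C_11 = 58786.
Such sub-staircase sequences of length n are counted by C_n; here n = 10. So B = C_10 = 16796.
A + B = 58786 + 16796 = 75582.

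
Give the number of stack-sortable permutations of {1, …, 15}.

9694845

Stack-sortable permutations are exactly the 231-avoiding ones, counted by C_n; here n = 15.
C_15 = 9694845.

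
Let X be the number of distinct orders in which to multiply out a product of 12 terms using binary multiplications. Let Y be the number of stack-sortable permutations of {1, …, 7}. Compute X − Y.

58357

Ways to associate a product of 12 factors correspond to binary trees on 12 leaves, so the count is C_11. So X = C_11 = 58786.
By Knuth's characterisation, the stack-sortable permutations of length 7 are the 231-avoiders, numbering C_7. So Y = C_7 = 429.
X − Y = 58786 − 429 = 58357.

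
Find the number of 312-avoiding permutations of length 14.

For any fixed pattern of length 3, the pattern-avoiding permutations of [14] number C_14.
C_14 = 2674440.

2674440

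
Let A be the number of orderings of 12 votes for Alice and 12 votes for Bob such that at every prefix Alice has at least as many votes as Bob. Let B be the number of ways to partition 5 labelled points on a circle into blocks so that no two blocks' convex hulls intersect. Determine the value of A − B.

Reading a vote for the leader as '(' and for the other as ')' turns such a sequence into a balanced string of 12 pairs, so the count is C_12. So A = C_12 = 208012.
The non-crossing partitions of [5] form a lattice of size C_5. So B = C_5 = 42.
A − B = 208012 − 42 = 207970.

207970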